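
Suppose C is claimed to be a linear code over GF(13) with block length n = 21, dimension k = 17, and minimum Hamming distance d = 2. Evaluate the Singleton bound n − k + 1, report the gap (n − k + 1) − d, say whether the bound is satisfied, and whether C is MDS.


Singleton RHS = n − k + 1 = 5, slack = 3, bound satisfied, not MDS.

Singleton bound: d ≤ n − k + 1.
Here n = 21, k = 17, so n − k + 1 = 5.
Given d = 2, check d ≤ 5: YES.
Slack = (n − k + 1) − d = 3.
The code is NOT MDS (slack = 3 > 0).
Description: the claimed parameters are [21, 17, 2]_13; such a code would be non-MDS.


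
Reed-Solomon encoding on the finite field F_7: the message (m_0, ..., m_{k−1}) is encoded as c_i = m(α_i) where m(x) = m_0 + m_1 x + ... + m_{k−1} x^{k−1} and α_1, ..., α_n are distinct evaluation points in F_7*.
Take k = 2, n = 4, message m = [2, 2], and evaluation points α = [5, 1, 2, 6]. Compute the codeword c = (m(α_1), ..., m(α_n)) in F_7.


c = [5, 4, 6, 0]

Message polynomial: m(x) = 2 + 2·x (mod 7).
For each evaluation point α_i, compute m(α_i) mod 7:
  α_1 = 5: Horner steps 2 → 5, so m(5) = 5.
  α_2 = 1: Horner steps 2 → 4, so m(1) = 4.
  α_3 = 2: Horner steps 2 → 6, so m(2) = 6.
  α_4 = 6: Horner steps 2 → 0, so m(6) = 0.
Codeword c = [5, 4, 6, 0] ∈ F_7^4.


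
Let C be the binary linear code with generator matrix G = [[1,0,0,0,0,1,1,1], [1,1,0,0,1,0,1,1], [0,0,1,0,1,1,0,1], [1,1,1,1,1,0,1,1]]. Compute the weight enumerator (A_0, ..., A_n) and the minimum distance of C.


Weight distribution: A_0 = 1, A_2 = 1, A_3 = 3, A_4 = 5, A_5 = 4, A_6 = 1, A_7 = 1. Minimum distance d = 2.

Enumerate all 2^4 = 16 messages m ∈ F_2^4.
For each, compute codeword c = mG in F_2^8, then tally its weight.
  m = 0000 → c = 00000000, weight = 0.
  m = 1000 → c = 10000111, weight = 4.
  m = 0100 → c = 11001011, weight = 5.
  m = 1100 → c = 01001100, weight = 3.
  m = 0010 → c = 00101101, weight = 4.
  m = 1010 → c = 10101010, weight = 4.
  m = 0110 → c = 11100110, weight = 5.
  m = 1110 → c = 01100001, weight = 3.
  m = 0001 → c = 11111011, weight = 7.
  m = 1001 → c = 01111100, weight = 5.
  m = 0101 → c = 00110000, weight = 2.
  m = 1101 → c = 10110111, weight = 6.
  m = 0011 → c = 11010110, weight = 5.
  m = 1011 → c = 01010001, weight = 3.
  m = 0111 → c = 00011101, weight = 4.
  m = 1111 → c = 10011010, weight = 4.
Tally weights:
  weight 0: 1 codewords.
  weight 2: 1 codewords.
  weight 3: 3 codewords.
  weight 4: 5 codewords.
  weight 5: 4 codewords.
  weight 6: 1 codewords.
  weight 7: 1 codewords.
Minimum distance d = smallest w > 0 with A_w > 0 = 2.
Sanity: Σ A_w = 16 = 2^4 = 16 ✓.


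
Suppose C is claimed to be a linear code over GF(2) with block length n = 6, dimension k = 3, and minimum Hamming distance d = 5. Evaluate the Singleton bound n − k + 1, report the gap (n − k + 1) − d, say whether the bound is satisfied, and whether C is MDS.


Singleton RHS = n − k + 1 = 4, slack = -1, bound violated (no such code; not MDS).

Singleton bound: d ≤ n − k + 1.
Here n = 6, k = 3, so n − k + 1 = 4.
Given d = 5, check d ≤ 4: NO.
Slack = (n − k + 1) − d = -1.
The slack is negative: d = 5 exceeds n − k + 1 = 4 by 1, so the Singleton bound is violated and no linear [6, 3, 5]_2 code can exist. In particular it is not MDS (MDS requires d = n − k + 1 exactly).
Description: the claimed parameters are [6, 3, 5]_2; such a code would be impossible (violates the Singleton bound).


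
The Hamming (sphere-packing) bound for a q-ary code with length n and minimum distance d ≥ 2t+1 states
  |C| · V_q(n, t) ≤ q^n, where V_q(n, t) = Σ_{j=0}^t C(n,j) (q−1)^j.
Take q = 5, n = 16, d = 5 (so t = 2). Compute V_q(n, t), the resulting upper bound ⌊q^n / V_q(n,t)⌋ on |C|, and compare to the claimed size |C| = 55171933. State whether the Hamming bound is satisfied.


V_q(n, t) = 1985, q^n = 152587890625, Hamming bound = 76870473, |C| = 55171933 ≤ bound (satisfied).

Step 1: Compute V_q(n, t) = Σ_{j=0}^2 C(n, j) (q−1)^j.
  j = 0: C(16,0)·(4)^0 = 1·1 = 1.
  j = 1: C(16,1)·(4)^1 = 16·4 = 64.
  j = 2: C(16,2)·(4)^2 = 120·16 = 1920.
  V_q(n, t) = 1 + 64 + 1920 = 1985.
Step 2: q^n = 5^16 = 152587890625.
Step 3: Hamming bound ⌊q^n / V_q(n,t)⌋ = ⌊152587890625/1985⌋ = 76870473.
Step 4: Compare |C| = 55171933 to 76870473: satisfied.
The claimed |C| lies below the Hamming bound.


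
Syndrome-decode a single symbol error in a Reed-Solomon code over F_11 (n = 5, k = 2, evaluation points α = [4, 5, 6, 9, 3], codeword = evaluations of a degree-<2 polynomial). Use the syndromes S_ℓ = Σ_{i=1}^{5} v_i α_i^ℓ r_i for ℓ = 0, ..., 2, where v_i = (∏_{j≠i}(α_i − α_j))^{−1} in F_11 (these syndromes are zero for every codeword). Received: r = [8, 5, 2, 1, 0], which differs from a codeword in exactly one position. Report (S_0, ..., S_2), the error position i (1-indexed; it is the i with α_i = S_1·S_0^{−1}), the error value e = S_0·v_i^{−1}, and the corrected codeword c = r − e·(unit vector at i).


S = (1, 9, 4), error at position 4, error magnitude e = 8, c = [8, 5, 2, 4, 0].

Step 1: column multipliers v_i = (∏_{j≠i}(α_i − α_j))^{−1} mod 11.
  i = 1 (α = 4): (4−5)(4−6)(4−9)(4−3) = (−1)·(−2)·(−5)·1 = −10 ≡ 1, so v_1 = 1^{−1} = 1 (mod 11).
  i = 2 (α = 5): (5−4)(5−6)(5−9)(5−3) = 1·(−1)·(−4)·2 = 8 ≡ 8, so v_2 = 8^{−1} = 7 (mod 11).
  i = 3 (α = 6): (6−4)(6−5)(6−9)(6−3) = 2·1·(−3)·3 = −18 ≡ 4, so v_3 = 4^{−1} = 3 (mod 11).
  i = 4 (α = 9): (9−4)(9−5)(9−6)(9−3) = 5·4·3·6 = 360 ≡ 8, so v_4 = 8^{−1} = 7 (mod 11).
  i = 5 (α = 3): (3−4)(3−5)(3−6)(3−9) = (−1)·(−2)·(−3)·(−6) = 36 ≡ 3, so v_5 = 3^{−1} = 4 (mod 11).
  v = [1, 7, 3, 7, 4].
Step 2: syndromes of r = [8, 5, 2, 1, 0] (all sums mod 11).
  S_0 = Σ v_i r_i = 1·8 + 7·5 + 3·2 + 7·1 + 4·0 = 56 ≡ 1.
  S_1 = Σ v_i α_i r_i = 1·4·8 + 7·5·5 + 3·6·2 + 7·9·1 + 4·3·0 = 306 ≡ 9.
  α_i^2 mod 11 = [5, 3, 3, 4, 9].
  S_2 = Σ v_i α_i^2 r_i = 1·5·8 + 7·3·5 + 3·3·2 + 7·4·1 + 4·9·0 = 191 ≡ 4.
  S = (1, 9, 4) ≠ 0, so r is not a codeword (an error is present).
Step 3: locate the error. For a single error e at position i, S_ℓ = v_i·e·α_i^ℓ, so α_err = S_1/S_0.
  S_0^{−1} = 1^{−1} = 1 (mod 11), so α_err = 9·1 = 9 ≡ 9 = α_4. Error position i = 4.
  Consistency check: S_2/S_1 = 4·5 = 20 ≡ 9 = α_err ✓ (single-error assumption holds).
Step 4: error magnitude e = S_0/v_4 = S_0·∏_{j≠4}(α_4 − α_j) = 1·8 = 8 ≡ 8 (mod 11).
Step 5: correct position 4: c_4 = r_4 − e = 1 − 8 ≡ 4 (mod 11). Hence c = [8, 5, 2, 4, 0].
  Check: interpolating c through the α_i gives m(x) = 9 + 8·x (degree < 2) with m(α_i) = c_i for every i, so c is indeed a codeword.


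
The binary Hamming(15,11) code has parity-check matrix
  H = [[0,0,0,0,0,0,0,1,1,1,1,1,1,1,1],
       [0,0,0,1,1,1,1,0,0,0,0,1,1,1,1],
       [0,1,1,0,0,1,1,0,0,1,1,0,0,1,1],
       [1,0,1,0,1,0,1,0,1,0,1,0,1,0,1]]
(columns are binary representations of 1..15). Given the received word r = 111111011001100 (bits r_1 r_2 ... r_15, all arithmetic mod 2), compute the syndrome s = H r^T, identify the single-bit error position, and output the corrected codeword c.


s = (0, 1, 1, 1)^T, error position = 7, corrected codeword c = 111111111001100

Compute s = H r^T mod 2 one row at a time:
  s_1 = 1 + 1 + 0 + 0 + 1 + 1 + 0 + 0 = 4 ≡ 0 (mod 2).
  s_2 = 1 + 1 + 1 + 0 + 1 + 1 + 0 + 0 = 5 ≡ 1 (mod 2).
  s_3 = 1 + 1 + 1 + 0 + 0 + 0 + 0 + 0 = 3 ≡ 1 (mod 2).
  s_4 = 1 + 1 + 1 + 0 + 1 + 0 + 1 + 0 = 5 ≡ 1 (mod 2).
s = (0, 1, 1, 1)^T — this equals column 7 of H (binary 0111), so error is at position 7.
Correct: flip bit 7 of r = 111111011001100 to get c = 111111111001100.


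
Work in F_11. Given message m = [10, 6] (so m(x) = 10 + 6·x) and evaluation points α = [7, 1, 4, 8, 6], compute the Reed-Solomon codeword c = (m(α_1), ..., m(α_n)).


c = [8, 5, 1, 3, 2]

Message polynomial: m(x) = 10 + 6·x (mod 11).
For each evaluation point α_i, compute m(α_i) mod 11:
  α_1 = 7: Horner steps 6 → 8, so m(7) = 8.
  α_2 = 1: Horner steps 6 → 5, so m(1) = 5.
  α_3 = 4: Horner steps 6 → 1, so m(4) = 1.
  α_4 = 8: Horner steps 6 → 3, so m(8) = 3.
  α_5 = 6: Horner steps 6 → 2, so m(6) = 2.
Codeword c = [8, 5, 1, 3, 2] ∈ F_11^5.


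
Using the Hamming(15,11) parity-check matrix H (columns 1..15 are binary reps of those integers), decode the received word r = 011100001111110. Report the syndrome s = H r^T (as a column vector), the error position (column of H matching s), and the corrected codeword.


s = (0, 0, 1, 0)^T, error position = 2, corrected codeword c = 001100001111110

Compute s = H r^T mod 2 one row at a time:
  s_1 = 0 + 1 + 1 + 1 + 1 + 1 + 1 + 0 = 6 ≡ 0 (mod 2).
  s_2 = 1 + 0 + 0 + 0 + 1 + 1 + 1 + 0 = 4 ≡ 0 (mod 2).
  s_3 = 1 + 1 + 0 + 0 + 1 + 1 + 1 + 0 = 5 ≡ 1 (mod 2).
  s_4 = 0 + 1 + 0 + 0 + 1 + 1 + 1 + 0 = 4 ≡ 0 (mod 2).
s = (0, 0, 1, 0)^T — this equals column 2 of H (binary 0010), so error is at position 2.
Correct: flip bit 2 of r = 011100001111110 to get c = 001100001111110.


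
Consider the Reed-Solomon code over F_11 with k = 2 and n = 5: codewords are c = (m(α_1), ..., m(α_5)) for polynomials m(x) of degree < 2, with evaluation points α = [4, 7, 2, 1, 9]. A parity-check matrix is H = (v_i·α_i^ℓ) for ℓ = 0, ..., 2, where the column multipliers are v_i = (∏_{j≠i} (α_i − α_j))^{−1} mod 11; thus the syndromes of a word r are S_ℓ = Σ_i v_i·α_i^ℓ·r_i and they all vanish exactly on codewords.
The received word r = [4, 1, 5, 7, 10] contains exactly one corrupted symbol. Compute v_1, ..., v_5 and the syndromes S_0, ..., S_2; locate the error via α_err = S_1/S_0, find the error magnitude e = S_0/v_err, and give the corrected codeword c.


S = (3, 6, 1), error at position 3, error magnitude e = 10, c = [4, 1, 6, 7, 10].

Step 1: column multipliers v_i = (∏_{j≠i}(α_i − α_j))^{−1} mod 11.
  i = 1 (α = 4): (4−7)(4−2)(4−1)(4−9) = (−3)·2·3·(−5) = 90 ≡ 2, so v_1 = 2^{−1} = 6 (mod 11).
  i = 2 (α = 7): (7−4)(7−2)(7−1)(7−9) = 3·5·6·(−2) = −180 ≡ 7, so v_2 = 7^{−1} = 8 (mod 11).
  i = 3 (α = 2): (2−4)(2−7)(2−1)(2−9) = (−2)·(−5)·1·(−7) = −70 ≡ 7, so v_3 = 7^{−1} = 8 (mod 11).
  i = 4 (α = 1): (1−4)(1−7)(1−2)(1−9) = (−3)·(−6)·(−1)·(−8) = 144 ≡ 1, so v_4 = 1^{−1} = 1 (mod 11).
  i = 5 (α = 9): (9−4)(9−7)(9−2)(9−1) = 5·2·7·8 = 560 ≡ 10, so v_5 = 10^{−1} = 10 (mod 11).
  v = [6, 8, 8, 1, 10].
Step 2: syndromes of r = [4, 1, 5, 7, 10] (all sums mod 11).
  S_0 = Σ v_i r_i = 6·4 + 8·1 + 8·5 + 1·7 + 10·10 = 179 ≡ 3.
  S_1 = Σ v_i α_i r_i = 6·4·4 + 8·7·1 + 8·2·5 + 1·1·7 + 10·9·10 = 1139 ≡ 6.
  α_i^2 mod 11 = [5, 5, 4, 1, 4].
  S_2 = Σ v_i α_i^2 r_i = 6·5·4 + 8·5·1 + 8·4·5 + 1·1·7 + 10·4·10 = 727 ≡ 1.
  S = (3, 6, 1) ≠ 0, so r is not a codeword (an error is present).
Step 3: locate the error. For a single error e at position i, S_ℓ = v_i·e·α_i^ℓ, so α_err = S_1/S_0.
  S_0^{−1} = 3^{−1} = 4 (mod 11), so α_err = 6·4 = 24 ≡ 2 = α_3. Error position i = 3.
  Consistency check: S_2/S_1 = 1·2 = 2 ≡ 2 = α_err ✓ (single-error assumption holds).
Step 4: error magnitude e = S_0/v_3 = S_0·∏_{j≠3}(α_3 − α_j) = 3·7 = 21 ≡ 10 (mod 11).
Step 5: correct position 3: c_3 = r_3 − e = 5 − 10 ≡ 6 (mod 11). Hence c = [4, 1, 6, 7, 10].
  Check: interpolating c through the α_i gives m(x) = 8 + 10·x (degree < 2) with m(α_i) = c_i for every i, so c is indeed a codeword.


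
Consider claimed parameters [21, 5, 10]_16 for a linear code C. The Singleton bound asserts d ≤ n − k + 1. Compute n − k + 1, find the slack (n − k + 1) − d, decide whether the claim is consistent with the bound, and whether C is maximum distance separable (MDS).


Singleton RHS = n − k + 1 = 17, slack = 7, bound satisfied, not MDS.

Singleton bound: d ≤ n − k + 1.
Here n = 21, k = 5, so n − k + 1 = 17.
Given d = 10, check d ≤ 17: YES.
Slack = (n − k + 1) − d = 7.
The code is NOT MDS (slack = 7 > 0).
Description: the claimed parameters are [21, 5, 10]_16; such a code would be non-MDS.


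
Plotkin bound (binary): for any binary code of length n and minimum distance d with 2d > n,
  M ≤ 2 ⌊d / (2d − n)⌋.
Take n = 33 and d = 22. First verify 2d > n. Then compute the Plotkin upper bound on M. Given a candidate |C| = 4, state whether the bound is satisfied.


Plotkin bound M ≤ 4; given |C| = 4 ≤ bound (satisfied).

Check applicability: 2d = 44, n = 33.
2d − n = 11 > 0, so Plotkin applies.
Compute d/(2d−n) = 22/11 ≈ 2.0000.
⌊d/(2d−n)⌋ = 2.
Plotkin bound: M ≤ 2·2 = 4.
Given |C| = 4, check: satisfied.
This |C| is at the Plotkin bound.


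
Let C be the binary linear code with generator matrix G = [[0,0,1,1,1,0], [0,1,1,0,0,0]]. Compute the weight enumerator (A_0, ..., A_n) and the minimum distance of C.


Weight distribution: A_0 = 1, A_2 = 1, A_3 = 2. Minimum distance d = 2.

Enumerate all 2^2 = 4 messages m ∈ F_2^2.
For each, compute codeword c = mG in F_2^6, then tally its weight.
  m = 00 → c = 000000, weight = 0.
  m = 10 → c = 001110, weight = 3.
  m = 01 → c = 011000, weight = 2.
  m = 11 → c = 010110, weight = 3.
Tally weights:
  weight 0: 1 codewords.
  weight 2: 1 codewords.
  weight 3: 2 codewords.
Minimum distance d = smallest w > 0 with A_w > 0 = 2.
Sanity: Σ A_w = 4 = 2^2 = 4 ✓.


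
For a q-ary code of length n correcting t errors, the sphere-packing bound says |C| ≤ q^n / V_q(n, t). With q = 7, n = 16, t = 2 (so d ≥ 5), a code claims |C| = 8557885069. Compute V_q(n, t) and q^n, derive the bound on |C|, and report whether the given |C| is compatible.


V_q(n, t) = 4417, q^n = 33232930569601, Hamming bound = 7523869270, |C| = 8557885069 > bound (violated).

Step 1: Compute V_q(n, t) = Σ_{j=0}^2 C(n, j) (q−1)^j.
  j = 0: C(16,0)·(6)^0 = 1·1 = 1.
  j = 1: C(16,1)·(6)^1 = 16·6 = 96.
  j = 2: C(16,2)·(6)^2 = 120·36 = 4320.
  V_q(n, t) = 1 + 96 + 4320 = 4417.
Step 2: q^n = 7^16 = 33232930569601.
Step 3: Hamming bound ⌊q^n / V_q(n,t)⌋ = ⌊33232930569601/4417⌋ = 7523869270.
Step 4: Compare |C| = 8557885069 to 7523869270: violated.
The claimed |C| lies above the Hamming bound, so no 7-ary code of length 16 with d ≥ 5 can have 8557885069 codewords.


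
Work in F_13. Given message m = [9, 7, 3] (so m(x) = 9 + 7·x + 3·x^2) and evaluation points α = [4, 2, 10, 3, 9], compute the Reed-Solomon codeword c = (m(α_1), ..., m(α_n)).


c = [7, 9, 2, 5, 3]

Message polynomial: m(x) = 9 + 7·x + 3·x^2 (mod 13).
For each evaluation point α_i, compute m(α_i) mod 13:
  α_1 = 4: Horner steps 3 → 6 → 7, so m(4) = 7.
  α_2 = 2: Horner steps 3 → 0 → 9, so m(2) = 9.
  α_3 = 10: Horner steps 3 → 11 → 2, so m(10) = 2.
  α_4 = 3: Horner steps 3 → 3 → 5, so m(3) = 5.
  α_5 = 9: Horner steps 3 → 8 → 3, so m(9) = 3.
Codeword c = [7, 9, 2, 5, 3] ∈ F_13^5.


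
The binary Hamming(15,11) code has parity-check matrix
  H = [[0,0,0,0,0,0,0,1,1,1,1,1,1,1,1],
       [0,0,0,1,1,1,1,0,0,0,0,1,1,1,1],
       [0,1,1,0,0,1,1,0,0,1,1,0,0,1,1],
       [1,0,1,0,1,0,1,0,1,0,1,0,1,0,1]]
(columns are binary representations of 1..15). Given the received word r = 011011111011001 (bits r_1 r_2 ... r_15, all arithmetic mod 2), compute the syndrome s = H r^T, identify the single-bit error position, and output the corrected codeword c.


s = (1, 1, 0, 0)^T, error position = 12, corrected codeword c = 011011111010001

Compute s = H r^T mod 2 one row at a time:
  s_1 = 1 + 1 + 0 + 1 + 1 + 0 + 0 + 1 = 5 ≡ 1 (mod 2).
  s_2 = 0 + 1 + 1 + 1 + 1 + 0 + 0 + 1 = 5 ≡ 1 (mod 2).
  s_3 = 1 + 1 + 1 + 1 + 0 + 1 + 0 + 1 = 6 ≡ 0 (mod 2).
  s_4 = 0 + 1 + 1 + 1 + 1 + 1 + 0 + 1 = 6 ≡ 0 (mod 2).
s = (1, 1, 0, 0)^T — this equals column 12 of H (binary 1100), so error is at position 12.
Correct: flip bit 12 of r = 011011111011001 to get c = 011011111010001.


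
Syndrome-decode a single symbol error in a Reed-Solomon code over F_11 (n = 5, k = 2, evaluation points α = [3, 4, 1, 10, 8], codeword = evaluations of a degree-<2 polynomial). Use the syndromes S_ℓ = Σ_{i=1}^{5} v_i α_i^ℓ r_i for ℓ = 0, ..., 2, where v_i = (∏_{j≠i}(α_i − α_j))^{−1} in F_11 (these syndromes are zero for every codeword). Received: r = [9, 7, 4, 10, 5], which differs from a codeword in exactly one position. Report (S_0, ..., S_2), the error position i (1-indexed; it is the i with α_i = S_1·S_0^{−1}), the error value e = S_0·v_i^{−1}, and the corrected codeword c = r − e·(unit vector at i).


S = (2, 8, 10), error at position 2, error magnitude e = 1, c = [9, 6, 4, 10, 5].

Step 1: column multipliers v_i = (∏_{j≠i}(α_i − α_j))^{−1} mod 11.
  i = 1 (α = 3): (3−4)(3−1)(3−10)(3−8) = (−1)·2·(−7)·(−5) = −70 ≡ 7, so v_1 = 7^{−1} = 8 (mod 11).
  i = 2 (α = 4): (4−3)(4−1)(4−10)(4−8) = 1·3·(−6)·(−4) = 72 ≡ 6, so v_2 = 6^{−1} = 2 (mod 11).
  i = 3 (α = 1): (1−3)(1−4)(1−10)(1−8) = (−2)·(−3)·(−9)·(−7) = 378 ≡ 4, so v_3 = 4^{−1} = 3 (mod 11).
  i = 4 (α = 10): (10−3)(10−4)(10−1)(10−8) = 7·6·9·2 = 756 ≡ 8, so v_4 = 8^{−1} = 7 (mod 11).
  i = 5 (α = 8): (8−3)(8−4)(8−1)(8−10) = 5·4·7·(−2) = −280 ≡ 6, so v_5 = 6^{−1} = 2 (mod 11).
  v = [8, 2, 3, 7, 2].
Step 2: syndromes of r = [9, 7, 4, 10, 5] (all sums mod 11).
  S_0 = Σ v_i r_i = 8·9 + 2·7 + 3·4 + 7·10 + 2·5 = 178 ≡ 2.
  S_1 = Σ v_i α_i r_i = 8·3·9 + 2·4·7 + 3·1·4 + 7·10·10 + 2·8·5 = 1064 ≡ 8.
  α_i^2 mod 11 = [9, 5, 1, 1, 9].
  S_2 = Σ v_i α_i^2 r_i = 8·9·9 + 2·5·7 + 3·1·4 + 7·1·10 + 2·9·5 = 890 ≡ 10.
  S = (2, 8, 10) ≠ 0, so r is not a codeword (an error is present).
Step 3: locate the error. For a single error e at position i, S_ℓ = v_i·e·α_i^ℓ, so α_err = S_1/S_0.
  S_0^{−1} = 2^{−1} = 6 (mod 11), so α_err = 8·6 = 48 ≡ 4 = α_2. Error position i = 2.
  Consistency check: S_2/S_1 = 10·7 = 70 ≡ 4 = α_err ✓ (single-error assumption holds).
Step 4: error magnitude e = S_0/v_2 = S_0·∏_{j≠2}(α_2 − α_j) = 2·6 = 12 ≡ 1 (mod 11).
Step 5: correct position 2: c_2 = r_2 − e = 7 − 1 ≡ 6 (mod 11). Hence c = [9, 6, 4, 10, 5].
  Check: interpolating c through the α_i gives m(x) = 7 + 8·x (degree < 2) with m(α_i) = c_i for every i, so c is indeed a codeword.


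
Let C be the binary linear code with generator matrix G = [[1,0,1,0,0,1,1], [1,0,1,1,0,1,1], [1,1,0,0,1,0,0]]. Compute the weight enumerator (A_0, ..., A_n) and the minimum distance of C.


Weight distribution: A_0 = 1, A_1 = 1, A_3 = 1, A_4 = 2, A_5 = 2, A_6 = 1. Minimum distance d = 1.

Enumerate all 2^3 = 8 messages m ∈ F_2^3.
For each, compute codeword c = mG in F_2^7, then tally its weight.
  m = 000 → c = 0000000, weight = 0.
  m = 100 → c = 1010011, weight = 4.
  m = 010 → c = 1011011, weight = 5.
  m = 110 → c = 0001000, weight = 1.
  m = 001 → c = 1100100, weight = 3.
  m = 101 → c = 0110111, weight = 5.
  m = 011 → c = 0111111, weight = 6.
  m = 111 → c = 1101100, weight = 4.
Tally weights:
  weight 0: 1 codewords.
  weight 1: 1 codewords.
  weight 3: 1 codewords.
  weight 4: 2 codewords.
  weight 5: 2 codewords.
  weight 6: 1 codewords.
Minimum distance d = smallest w > 0 with A_w > 0 = 1.
Sanity: Σ A_w = 8 = 2^3 = 8 ✓.


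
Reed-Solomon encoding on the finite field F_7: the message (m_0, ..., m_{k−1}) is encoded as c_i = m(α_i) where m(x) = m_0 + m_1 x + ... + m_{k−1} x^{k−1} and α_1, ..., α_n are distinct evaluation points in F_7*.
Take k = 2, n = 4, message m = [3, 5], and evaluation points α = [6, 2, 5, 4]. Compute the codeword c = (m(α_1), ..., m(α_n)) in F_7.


c = [5, 6, 0, 2]

Message polynomial: m(x) = 3 + 5·x (mod 7).
For each evaluation point α_i, compute m(α_i) mod 7:
  α_1 = 6: Horner steps 5 → 5, so m(6) = 5.
  α_2 = 2: Horner steps 5 → 6, so m(2) = 6.
  α_3 = 5: Horner steps 5 → 0, so m(5) = 0.
  α_4 = 4: Horner steps 5 → 2, so m(4) = 2.
Codeword c = [5, 6, 0, 2] ∈ F_7^4.


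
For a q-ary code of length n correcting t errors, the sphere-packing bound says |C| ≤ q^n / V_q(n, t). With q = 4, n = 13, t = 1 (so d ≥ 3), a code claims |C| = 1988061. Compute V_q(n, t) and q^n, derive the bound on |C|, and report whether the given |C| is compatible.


V_q(n, t) = 40, q^n = 67108864, Hamming bound = 1677721, |C| = 1988061 > bound (violated).

Step 1: Compute V_q(n, t) = Σ_{j=0}^1 C(n, j) (q−1)^j.
  j = 0: C(13,0)·(3)^0 = 1·1 = 1.
  j = 1: C(13,1)·(3)^1 = 13·3 = 39.
  V_q(n, t) = 1 + 39 = 40.
Step 2: q^n = 4^13 = 67108864.
Step 3: Hamming bound ⌊q^n / V_q(n,t)⌋ = ⌊67108864/40⌋ = 1677721.
Step 4: Compare |C| = 1988061 to 1677721: violated.
The claimed |C| lies above the Hamming bound, so no 4-ary code of length 13 with d ≥ 3 can have 1988061 codewords.


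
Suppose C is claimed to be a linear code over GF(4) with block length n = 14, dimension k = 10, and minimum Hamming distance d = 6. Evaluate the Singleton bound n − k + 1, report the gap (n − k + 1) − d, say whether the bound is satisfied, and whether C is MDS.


Singleton RHS = n − k + 1 = 5, slack = -1, bound violated (no such code; not MDS).

Singleton bound: d ≤ n − k + 1.
Here n = 14, k = 10, so n − k + 1 = 5.
Given d = 6, check d ≤ 5: NO.
Slack = (n − k + 1) − d = -1.
The slack is negative: d = 6 exceeds n − k + 1 = 5 by 1, so the Singleton bound is violated and no linear [14, 10, 6]_4 code can exist. In particular it is not MDS (MDS requires d = n − k + 1 exactly).
Description: the claimed parameters are [14, 10, 6]_4; such a code would be impossible (violates the Singleton bound).


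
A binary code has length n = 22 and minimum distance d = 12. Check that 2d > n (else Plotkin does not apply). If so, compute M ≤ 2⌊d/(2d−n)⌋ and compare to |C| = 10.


Plotkin bound M ≤ 12; given |C| = 10 ≤ bound (satisfied).

Check applicability: 2d = 24, n = 22.
2d − n = 2 > 0, so Plotkin applies.
Compute d/(2d−n) = 12/2 ≈ 6.0000.
⌊d/(2d−n)⌋ = 6.
Plotkin bound: M ≤ 2·6 = 12.
Given |C| = 10, check: satisfied.
This |C| is below the Plotkin bound.


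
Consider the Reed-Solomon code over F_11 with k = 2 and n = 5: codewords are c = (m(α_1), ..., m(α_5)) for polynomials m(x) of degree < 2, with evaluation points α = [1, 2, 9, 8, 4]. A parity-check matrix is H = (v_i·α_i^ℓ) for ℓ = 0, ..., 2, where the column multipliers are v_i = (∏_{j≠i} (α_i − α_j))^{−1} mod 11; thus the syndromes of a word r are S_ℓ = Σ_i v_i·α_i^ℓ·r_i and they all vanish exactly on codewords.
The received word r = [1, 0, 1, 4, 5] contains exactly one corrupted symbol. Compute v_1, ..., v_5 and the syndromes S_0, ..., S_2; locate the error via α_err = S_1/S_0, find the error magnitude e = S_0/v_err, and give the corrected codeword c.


S = (3, 3, 3), error at position 1, error magnitude e = 9, c = [3, 0, 1, 4, 5].

Step 1: column multipliers v_i = (∏_{j≠i}(α_i − α_j))^{−1} mod 11.
  i = 1 (α = 1): (1−2)(1−9)(1−8)(1−4) = (−1)·(−8)·(−7)·(−3) = 168 ≡ 3, so v_1 = 3^{−1} = 4 (mod 11).
  i = 2 (α = 2): (2−1)(2−9)(2−8)(2−4) = 1·(−7)·(−6)·(−2) = −84 ≡ 4, so v_2 = 4^{−1} = 3 (mod 11).
  i = 3 (α = 9): (9−1)(9−2)(9−8)(9−4) = 8·7·1·5 = 280 ≡ 5, so v_3 = 5^{−1} = 9 (mod 11).
  i = 4 (α = 8): (8−1)(8−2)(8−9)(8−4) = 7·6·(−1)·4 = −168 ≡ 8, so v_4 = 8^{−1} = 7 (mod 11).
  i = 5 (α = 4): (4−1)(4−2)(4−9)(4−8) = 3·2·(−5)·(−4) = 120 ≡ 10, so v_5 = 10^{−1} = 10 (mod 11).
  v = [4, 3, 9, 7, 10].
Step 2: syndromes of r = [1, 0, 1, 4, 5] (all sums mod 11).
  S_0 = Σ v_i r_i = 4·1 + 3·0 + 9·1 + 7·4 + 10·5 = 91 ≡ 3.
  S_1 = Σ v_i α_i r_i = 4·1·1 + 3·2·0 + 9·9·1 + 7·8·4 + 10·4·5 = 509 ≡ 3.
  α_i^2 mod 11 = [1, 4, 4, 9, 5].
  S_2 = Σ v_i α_i^2 r_i = 4·1·1 + 3·4·0 + 9·4·1 + 7·9·4 + 10·5·5 = 542 ≡ 3.
  S = (3, 3, 3) ≠ 0, so r is not a codeword (an error is present).
Step 3: locate the error. For a single error e at position i, S_ℓ = v_i·e·α_i^ℓ, so α_err = S_1/S_0.
  S_0^{−1} = 3^{−1} = 4 (mod 11), so α_err = 3·4 = 12 ≡ 1 = α_1. Error position i = 1.
  Consistency check: S_2/S_1 = 3·4 = 12 ≡ 1 = α_err ✓ (single-error assumption holds).
Step 4: error magnitude e = S_0/v_1 = S_0·∏_{j≠1}(α_1 − α_j) = 3·3 = 9 ≡ 9 (mod 11).
Step 5: correct position 1: c_1 = r_1 − e = 1 − 9 ≡ 3 (mod 11). Hence c = [3, 0, 1, 4, 5].
  Check: interpolating c through the α_i gives m(x) = 6 + 8·x (degree < 2) with m(α_i) = c_i for every i, so c is indeed a codeword.


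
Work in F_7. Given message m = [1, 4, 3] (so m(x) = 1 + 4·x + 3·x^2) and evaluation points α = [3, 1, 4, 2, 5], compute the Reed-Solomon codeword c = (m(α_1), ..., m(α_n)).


c = [5, 1, 2, 0, 5]

Message polynomial: m(x) = 1 + 4·x + 3·x^2 (mod 7).
For each evaluation point α_i, compute m(α_i) mod 7:
  α_1 = 3: Horner steps 3 → 6 → 5, so m(3) = 5.
  α_2 = 1: Horner steps 3 → 0 → 1, so m(1) = 1.
  α_3 = 4: Horner steps 3 → 2 → 2, so m(4) = 2.
  α_4 = 2: Horner steps 3 → 3 → 0, so m(2) = 0.
  α_5 = 5: Horner steps 3 → 5 → 5, so m(5) = 5.
Codeword c = [5, 1, 2, 0, 5] ∈ F_7^5.


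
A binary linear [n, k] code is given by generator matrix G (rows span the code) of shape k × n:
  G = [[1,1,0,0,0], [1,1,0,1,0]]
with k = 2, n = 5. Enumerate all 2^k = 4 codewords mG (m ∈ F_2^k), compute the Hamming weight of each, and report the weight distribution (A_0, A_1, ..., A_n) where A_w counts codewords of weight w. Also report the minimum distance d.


Weight distribution: A_0 = 1, A_1 = 1, A_2 = 1, A_3 = 1. Minimum distance d = 1.

Enumerate all 2^2 = 4 messages m ∈ F_2^2.
For each, compute codeword c = mG in F_2^5, then tally its weight.
  m = 00 → c = 00000, weight = 0.
  m = 10 → c = 11000, weight = 2.
  m = 01 → c = 11010, weight = 3.
  m = 11 → c = 00010, weight = 1.
Tally weights:
  weight 0: 1 codewords.
  weight 1: 1 codewords.
  weight 2: 1 codewords.
  weight 3: 1 codewords.
Minimum distance d = smallest w > 0 with A_w > 0 = 1.
Sanity: Σ A_w = 4 = 2^2 = 4 ✓.


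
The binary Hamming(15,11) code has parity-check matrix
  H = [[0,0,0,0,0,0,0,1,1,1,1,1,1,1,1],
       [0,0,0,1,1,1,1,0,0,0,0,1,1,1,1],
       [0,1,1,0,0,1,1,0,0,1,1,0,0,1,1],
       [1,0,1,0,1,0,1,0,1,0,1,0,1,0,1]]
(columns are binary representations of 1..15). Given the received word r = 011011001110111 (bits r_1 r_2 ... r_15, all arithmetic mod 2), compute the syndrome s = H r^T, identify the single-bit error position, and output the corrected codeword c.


s = (0, 1, 1, 0)^T, error position = 6, corrected codeword c = 011010001110111

Compute s = H r^T mod 2 one row at a time:
  s_1 = 0 + 1 + 1 + 1 + 0 + 1 + 1 + 1 = 6 ≡ 0 (mod 2).
  s_2 = 0 + 1 + 1 + 0 + 0 + 1 + 1 + 1 = 5 ≡ 1 (mod 2).
  s_3 = 1 + 1 + 1 + 0 + 1 + 1 + 1 + 1 = 7 ≡ 1 (mod 2).
  s_4 = 0 + 1 + 1 + 0 + 1 + 1 + 1 + 1 = 6 ≡ 0 (mod 2).
s = (0, 1, 1, 0)^T — this equals column 6 of H (binary 0110), so error is at position 6.
Correct: flip bit 6 of r = 011011001110111 to get c = 011010001110111.


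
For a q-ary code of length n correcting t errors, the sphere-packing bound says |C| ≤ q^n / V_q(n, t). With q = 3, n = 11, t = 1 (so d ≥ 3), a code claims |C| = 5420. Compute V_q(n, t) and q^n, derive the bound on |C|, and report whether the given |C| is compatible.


V_q(n, t) = 23, q^n = 177147, Hamming bound = 7702, |C| = 5420 ≤ bound (satisfied).

Step 1: Compute V_q(n, t) = Σ_{j=0}^1 C(n, j) (q−1)^j.
  j = 0: C(11,0)·(2)^0 = 1·1 = 1.
  j = 1: C(11,1)·(2)^1 = 11·2 = 22.
  V_q(n, t) = 1 + 22 = 23.
Step 2: q^n = 3^11 = 177147.
Step 3: Hamming bound ⌊q^n / V_q(n,t)⌋ = ⌊177147/23⌋ = 7702.
Step 4: Compare |C| = 5420 to 7702: satisfied.
The claimed |C| lies below the Hamming bound.


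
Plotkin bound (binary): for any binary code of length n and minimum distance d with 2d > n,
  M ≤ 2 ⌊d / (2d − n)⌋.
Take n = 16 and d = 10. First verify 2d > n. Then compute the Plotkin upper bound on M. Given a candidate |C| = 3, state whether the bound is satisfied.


Plotkin bound M ≤ 4; given |C| = 3 ≤ bound (satisfied).

Check applicability: 2d = 20, n = 16.
2d − n = 4 > 0, so Plotkin applies.
Compute d/(2d−n) = 10/4 ≈ 2.5000.
⌊d/(2d−n)⌋ = 2.
Plotkin bound: M ≤ 2·2 = 4.
Given |C| = 3, check: satisfied.
This |C| is below the Plotkin bound.


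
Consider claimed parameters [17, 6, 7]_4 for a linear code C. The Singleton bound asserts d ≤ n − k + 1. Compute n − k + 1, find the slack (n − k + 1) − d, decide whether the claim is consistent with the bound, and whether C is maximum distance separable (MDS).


Singleton RHS = n − k + 1 = 12, slack = 5, bound satisfied, not MDS.

Singleton bound: d ≤ n − k + 1.
Here n = 17, k = 6, so n − k + 1 = 12.
Given d = 7, check d ≤ 12: YES.
Slack = (n − k + 1) − d = 5.
The code is NOT MDS (slack = 5 > 0).
Description: the claimed parameters are [17, 6, 7]_4; such a code would be non-MDS.


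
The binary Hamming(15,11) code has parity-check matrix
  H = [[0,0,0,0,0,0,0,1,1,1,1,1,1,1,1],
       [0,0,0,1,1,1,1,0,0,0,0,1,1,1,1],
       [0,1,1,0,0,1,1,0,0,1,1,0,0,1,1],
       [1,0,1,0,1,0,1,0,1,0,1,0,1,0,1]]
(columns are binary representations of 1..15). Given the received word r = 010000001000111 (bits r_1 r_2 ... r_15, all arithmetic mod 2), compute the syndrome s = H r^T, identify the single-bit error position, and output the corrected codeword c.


s = (0, 1, 1, 1)^T, error position = 7, corrected codeword c = 010000101000111

Compute s = H r^T mod 2 one row at a time:
  s_1 = 0 + 1 + 0 + 0 + 0 + 1 + 1 + 1 = 4 ≡ 0 (mod 2).
  s_2 = 0 + 0 + 0 + 0 + 0 + 1 + 1 + 1 = 3 ≡ 1 (mod 2).
  s_3 = 1 + 0 + 0 + 0 + 0 + 0 + 1 + 1 = 3 ≡ 1 (mod 2).
  s_4 = 0 + 0 + 0 + 0 + 1 + 0 + 1 + 1 = 3 ≡ 1 (mod 2).
s = (0, 1, 1, 1)^T — this equals column 7 of H (binary 0111), so error is at position 7.
Correct: flip bit 7 of r = 010000001000111 to get c = 010000101000111.


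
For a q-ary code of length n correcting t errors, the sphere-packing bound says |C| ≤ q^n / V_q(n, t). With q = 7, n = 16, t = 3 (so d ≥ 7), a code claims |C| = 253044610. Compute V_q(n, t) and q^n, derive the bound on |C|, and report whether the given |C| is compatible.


V_q(n, t) = 125377, q^n = 33232930569601, Hamming bound = 265064011, |C| = 253044610 ≤ bound (satisfied).

Step 1: Compute V_q(n, t) = Σ_{j=0}^3 C(n, j) (q−1)^j.
  j = 0: C(16,0)·(6)^0 = 1·1 = 1.
  j = 1: C(16,1)·(6)^1 = 16·6 = 96.
  j = 2: C(16,2)·(6)^2 = 120·36 = 4320.
  j = 3: C(16,3)·(6)^3 = 560·216 = 120960.
  V_q(n, t) = 1 + 96 + 4320 + 120960 = 125377.
Step 2: q^n = 7^16 = 33232930569601.
Step 3: Hamming bound ⌊q^n / V_q(n,t)⌋ = ⌊33232930569601/125377⌋ = 265064011.
Step 4: Compare |C| = 253044610 to 265064011: satisfied.
The claimed |C| lies below the Hamming bound.


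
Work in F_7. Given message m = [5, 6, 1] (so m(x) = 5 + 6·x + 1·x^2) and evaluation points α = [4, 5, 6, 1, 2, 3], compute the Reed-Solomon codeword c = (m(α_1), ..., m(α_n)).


c = [3, 4, 0, 5, 0, 4]

Message polynomial: m(x) = 5 + 6·x + 1·x^2 (mod 7).
For each evaluation point α_i, compute m(α_i) mod 7:
  α_1 = 4: Horner steps 1 → 3 → 3, so m(4) = 3.
  α_2 = 5: Horner steps 1 → 4 → 4, so m(5) = 4.
  α_3 = 6: Horner steps 1 → 5 → 0, so m(6) = 0.
  α_4 = 1: Horner steps 1 → 0 → 5, so m(1) = 5.
  α_5 = 2: Horner steps 1 → 1 → 0, so m(2) = 0.
  α_6 = 3: Horner steps 1 → 2 → 4, so m(3) = 4.
Codeword c = [3, 4, 0, 5, 0, 4] ∈ F_7^6.


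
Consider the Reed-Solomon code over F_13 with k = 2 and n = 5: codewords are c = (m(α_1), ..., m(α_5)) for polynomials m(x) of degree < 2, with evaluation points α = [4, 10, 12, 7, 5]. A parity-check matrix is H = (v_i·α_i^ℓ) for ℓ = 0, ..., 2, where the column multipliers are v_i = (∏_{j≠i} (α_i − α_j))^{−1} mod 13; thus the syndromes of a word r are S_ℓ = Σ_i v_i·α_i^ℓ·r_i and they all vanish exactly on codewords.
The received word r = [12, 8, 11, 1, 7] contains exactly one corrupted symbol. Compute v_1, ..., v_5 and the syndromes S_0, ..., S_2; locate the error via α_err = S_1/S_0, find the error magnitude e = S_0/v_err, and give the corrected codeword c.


S = (9, 11, 12), error at position 4, error magnitude e = 4, c = [12, 8, 11, 10, 7].

Step 1: column multipliers v_i = (∏_{j≠i}(α_i − α_j))^{−1} mod 13.
  i = 1 (α = 4): (4−10)(4−12)(4−7)(4−5) = (−6)·(−8)·(−3)·(−1) = 144 ≡ 1, so v_1 = 1^{−1} = 1 (mod 13).
  i = 2 (α = 10): (10−4)(10−12)(10−7)(10−5) = 6·(−2)·3·5 = −180 ≡ 2, so v_2 = 2^{−1} = 7 (mod 13).
  i = 3 (α = 12): (12−4)(12−10)(12−7)(12−5) = 8·2·5·7 = 560 ≡ 1, so v_3 = 1^{−1} = 1 (mod 13).
  i = 4 (α = 7): (7−4)(7−10)(7−12)(7−5) = 3·(−3)·(−5)·2 = 90 ≡ 12, so v_4 = 12^{−1} = 12 (mod 13).
  i = 5 (α = 5): (5−4)(5−10)(5−12)(5−7) = 1·(−5)·(−7)·(−2) = −70 ≡ 8, so v_5 = 8^{−1} = 5 (mod 13).
  v = [1, 7, 1, 12, 5].
Step 2: syndromes of r = [12, 8, 11, 1, 7] (all sums mod 13).
  S_0 = Σ v_i r_i = 1·12 + 7·8 + 1·11 + 12·1 + 5·7 = 126 ≡ 9.
  S_1 = Σ v_i α_i r_i = 1·4·12 + 7·10·8 + 1·12·11 + 12·7·1 + 5·5·7 = 999 ≡ 11.
  α_i^2 mod 13 = [3, 9, 1, 10, 12].
  S_2 = Σ v_i α_i^2 r_i = 1·3·12 + 7·9·8 + 1·1·11 + 12·10·1 + 5·12·7 = 1091 ≡ 12.
  S = (9, 11, 12) ≠ 0, so r is not a codeword (an error is present).
Step 3: locate the error. For a single error e at position i, S_ℓ = v_i·e·α_i^ℓ, so α_err = S_1/S_0.
  S_0^{−1} = 9^{−1} = 3 (mod 13), so α_err = 11·3 = 33 ≡ 7 = α_4. Error position i = 4.
  Consistency check: S_2/S_1 = 12·6 = 72 ≡ 7 = α_err ✓ (single-error assumption holds).
Step 4: error magnitude e = S_0/v_4 = S_0·∏_{j≠4}(α_4 − α_j) = 9·12 = 108 ≡ 4 (mod 13).
Step 5: correct position 4: c_4 = r_4 − e = 1 − 4 ≡ 10 (mod 13). Hence c = [12, 8, 11, 10, 7].
  Check: interpolating c through the α_i gives m(x) = 6 + 8·x (degree < 2) with m(α_i) = c_i for every i, so c is indeed a codeword.


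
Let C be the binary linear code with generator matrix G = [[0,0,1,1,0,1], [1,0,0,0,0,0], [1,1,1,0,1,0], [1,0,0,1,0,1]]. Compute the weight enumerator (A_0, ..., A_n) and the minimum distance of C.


Weight distribution: A_0 = 1, A_1 = 2, A_2 = 3, A_3 = 4, A_4 = 3, A_5 = 2, A_6 = 1. Minimum distance d = 1.

Enumerate all 2^4 = 16 messages m ∈ F_2^4.
For each, compute codeword c = mG in F_2^6, then tally its weight.
  m = 0000 → c = 000000, weight = 0.
  m = 1000 → c = 001101, weight = 3.
  m = 0100 → c = 100000, weight = 1.
  m = 1100 → c = 101101, weight = 4.
  m = 0010 → c = 111010, weight = 4.
  m = 1010 → c = 110111, weight = 5.
  m = 0110 → c = 011010, weight = 3.
  m = 1110 → c = 010111, weight = 4.
  m = 0001 → c = 100101, weight = 3.
  m = 1001 → c = 101000, weight = 2.
  m = 0101 → c = 000101, weight = 2.
  m = 1101 → c = 001000, weight = 1.
  m = 0011 → c = 011111, weight = 5.
  m = 1011 → c = 010010, weight = 2.
  m = 0111 → c = 111111, weight = 6.
  m = 1111 → c = 110010, weight = 3.
Tally weights:
  weight 0: 1 codewords.
  weight 1: 2 codewords.
  weight 2: 3 codewords.
  weight 3: 4 codewords.
  weight 4: 3 codewords.
  weight 5: 2 codewords.
  weight 6: 1 codewords.
Minimum distance d = smallest w > 0 with A_w > 0 = 1.
Sanity: Σ A_w = 16 = 2^4 = 16 ✓.


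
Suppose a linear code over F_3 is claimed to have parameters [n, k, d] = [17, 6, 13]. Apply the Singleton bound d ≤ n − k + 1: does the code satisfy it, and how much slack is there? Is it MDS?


Singleton RHS = n − k + 1 = 12, slack = -1, bound violated (no such code; not MDS).

Singleton bound: d ≤ n − k + 1.
Here n = 17, k = 6, so n − k + 1 = 12.
Given d = 13, check d ≤ 12: NO.
Slack = (n − k + 1) − d = -1.
The slack is negative: d = 13 exceeds n − k + 1 = 12 by 1, so the Singleton bound is violated and no linear [17, 6, 13]_3 code can exist. In particular it is not MDS (MDS requires d = n − k + 1 exactly).
Description: the claimed parameters are [17, 6, 13]_3; such a code would be impossible (violates the Singleton bound).


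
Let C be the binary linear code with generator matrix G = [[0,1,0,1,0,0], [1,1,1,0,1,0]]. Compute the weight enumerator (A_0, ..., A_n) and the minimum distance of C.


Weight distribution: A_0 = 1, A_2 = 1, A_4 = 2. Minimum distance d = 2.

Enumerate all 2^2 = 4 messages m ∈ F_2^2.
For each, compute codeword c = mG in F_2^6, then tally its weight.
  m = 00 → c = 000000, weight = 0.
  m = 10 → c = 010100, weight = 2.
  m = 01 → c = 111010, weight = 4.
  m = 11 → c = 101110, weight = 4.
Tally weights:
  weight 0: 1 codewords.
  weight 2: 1 codewords.
  weight 4: 2 codewords.
Minimum distance d = smallest w > 0 with A_w > 0 = 2.
Sanity: Σ A_w = 4 = 2^2 = 4 ✓.


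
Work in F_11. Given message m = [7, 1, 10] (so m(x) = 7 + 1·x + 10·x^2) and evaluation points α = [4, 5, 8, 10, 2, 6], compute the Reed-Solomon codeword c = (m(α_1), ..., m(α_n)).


c = [6, 9, 6, 5, 5, 10]

Message polynomial: m(x) = 7 + 1·x + 10·x^2 (mod 11).
For each evaluation point α_i, compute m(α_i) mod 11:
  α_1 = 4: Horner steps 10 → 8 → 6, so m(4) = 6.
  α_2 = 5: Horner steps 10 → 7 → 9, so m(5) = 9.
  α_3 = 8: Horner steps 10 → 4 → 6, so m(8) = 6.
  α_4 = 10: Horner steps 10 → 2 → 5, so m(10) = 5.
  α_5 = 2: Horner steps 10 → 10 → 5, so m(2) = 5.
  α_6 = 6: Horner steps 10 → 6 → 10, so m(6) = 10.
Codeword c = [6, 9, 6, 5, 5, 10] ∈ F_11^6.


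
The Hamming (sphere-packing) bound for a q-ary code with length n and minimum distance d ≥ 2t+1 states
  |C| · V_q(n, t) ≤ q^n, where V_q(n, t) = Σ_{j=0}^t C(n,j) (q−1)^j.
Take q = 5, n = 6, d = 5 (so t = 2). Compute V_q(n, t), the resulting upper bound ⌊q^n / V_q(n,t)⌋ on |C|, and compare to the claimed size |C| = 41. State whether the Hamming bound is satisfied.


V_q(n, t) = 265, q^n = 15625, Hamming bound = 58, |C| = 41 ≤ bound (satisfied).

Step 1: Compute V_q(n, t) = Σ_{j=0}^2 C(n, j) (q−1)^j.
  j = 0: C(6,0)·(4)^0 = 1·1 = 1.
  j = 1: C(6,1)·(4)^1 = 6·4 = 24.
  j = 2: C(6,2)·(4)^2 = 15·16 = 240.
  V_q(n, t) = 1 + 24 + 240 = 265.
Step 2: q^n = 5^6 = 15625.
Step 3: Hamming bound ⌊q^n / V_q(n,t)⌋ = ⌊15625/265⌋ = 58.
Step 4: Compare |C| = 41 to 58: satisfied.
The claimed |C| lies below the Hamming bound.


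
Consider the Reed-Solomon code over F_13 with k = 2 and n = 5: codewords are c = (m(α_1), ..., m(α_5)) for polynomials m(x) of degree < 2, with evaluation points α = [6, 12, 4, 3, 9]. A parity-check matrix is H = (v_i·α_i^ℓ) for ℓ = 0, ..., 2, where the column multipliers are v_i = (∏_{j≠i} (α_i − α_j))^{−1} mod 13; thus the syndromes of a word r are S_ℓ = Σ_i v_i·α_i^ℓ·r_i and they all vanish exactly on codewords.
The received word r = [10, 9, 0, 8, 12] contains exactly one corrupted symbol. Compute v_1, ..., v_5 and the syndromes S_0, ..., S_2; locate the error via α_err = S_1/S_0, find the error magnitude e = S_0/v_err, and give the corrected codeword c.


S = (11, 2, 11), error at position 2, error magnitude e = 8, c = [10, 1, 0, 8, 12].

Step 1: column multipliers v_i = (∏_{j≠i}(α_i − α_j))^{−1} mod 13.
  i = 1 (α = 6): (6−12)(6−4)(6−3)(6−9) = (−6)·2·3·(−3) = 108 ≡ 4, so v_1 = 4^{−1} = 10 (mod 13).
  i = 2 (α = 12): (12−6)(12−4)(12−3)(12−9) = 6·8·9·3 = 1296 ≡ 9, so v_2 = 9^{−1} = 3 (mod 13).
  i = 3 (α = 4): (4−6)(4−12)(4−3)(4−9) = (−2)·(−8)·1·(−5) = −80 ≡ 11, so v_3 = 11^{−1} = 6 (mod 13).
  i = 4 (α = 3): (3−6)(3−12)(3−4)(3−9) = (−3)·(−9)·(−1)·(−6) = 162 ≡ 6, so v_4 = 6^{−1} = 11 (mod 13).
  i = 5 (α = 9): (9−6)(9−12)(9−4)(9−3) = 3·(−3)·5·6 = −270 ≡ 3, so v_5 = 3^{−1} = 9 (mod 13).
  v = [10, 3, 6, 11, 9].
Step 2: syndromes of r = [10, 9, 0, 8, 12] (all sums mod 13).
  S_0 = Σ v_i r_i = 10·10 + 3·9 + 6·0 + 11·8 + 9·12 = 323 ≡ 11.
  S_1 = Σ v_i α_i r_i = 10·6·10 + 3·12·9 + 6·4·0 + 11·3·8 + 9·9·12 = 2160 ≡ 2.
  α_i^2 mod 13 = [10, 1, 3, 9, 3].
  S_2 = Σ v_i α_i^2 r_i = 10·10·10 + 3·1·9 + 6·3·0 + 11·9·8 + 9·3·12 = 2143 ≡ 11.
  S = (11, 2, 11) ≠ 0, so r is not a codeword (an error is present).
Step 3: locate the error. For a single error e at position i, S_ℓ = v_i·e·α_i^ℓ, so α_err = S_1/S_0.
  S_0^{−1} = 11^{−1} = 6 (mod 13), so α_err = 2·6 = 12 ≡ 12 = α_2. Error position i = 2.
  Consistency check: S_2/S_1 = 11·7 = 77 ≡ 12 = α_err ✓ (single-error assumption holds).
Step 4: error magnitude e = S_0/v_2 = S_0·∏_{j≠2}(α_2 − α_j) = 11·9 = 99 ≡ 8 (mod 13).
Step 5: correct position 2: c_2 = r_2 − e = 9 − 8 ≡ 1 (mod 13). Hence c = [10, 1, 0, 8, 12].
  Check: interpolating c through the α_i gives m(x) = 6 + 5·x (degree < 2) with m(α_i) = c_i for every i, so c is indeed a codeword.
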